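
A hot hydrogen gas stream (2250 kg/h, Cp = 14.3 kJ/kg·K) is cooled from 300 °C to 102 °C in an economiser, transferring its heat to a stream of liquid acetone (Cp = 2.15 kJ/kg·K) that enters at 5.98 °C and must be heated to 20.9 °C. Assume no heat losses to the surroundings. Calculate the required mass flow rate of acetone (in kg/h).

ṁ_c = 199000 kg/h

Heat released by hot stream: Q = 2250 × 14.3 × (300 − 102) = 6.3706e+06 kJ/h
Energy balance on cold side (adiabatic exchanger): Q = ṁ_c·Cp_c·(T_c,out − T_c,in)
ṁ_c = 6.3706e+06 / [2.15 × (20.9 − 5.98)] = 198600 kg/h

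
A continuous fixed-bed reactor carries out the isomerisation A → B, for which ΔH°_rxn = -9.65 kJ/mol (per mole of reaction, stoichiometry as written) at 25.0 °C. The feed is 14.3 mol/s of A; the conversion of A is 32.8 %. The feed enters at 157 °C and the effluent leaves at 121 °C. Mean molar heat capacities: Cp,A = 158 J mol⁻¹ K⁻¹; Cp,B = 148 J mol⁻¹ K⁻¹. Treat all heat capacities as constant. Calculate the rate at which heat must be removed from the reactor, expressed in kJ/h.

Extent of reaction ξ = 0.328 × 14.3 = 4.6904 mol/s
Reaction term: ξ·ΔH°_rxn = 4.6904 × -9.65 = -45.262 kJ/s
Sensible, feed 157→25 °C: -298.24 kJ/s
Outlet flows (mol/s): A 9.6096, B 4.6904
Sensible, products 25→121 °C: 212.4 kJ/s
Q = ΔH = -131.1 kJ/s = -131.1 kW
Heat removed = 471970 kJ/h

Q_out = 472000 kJ/h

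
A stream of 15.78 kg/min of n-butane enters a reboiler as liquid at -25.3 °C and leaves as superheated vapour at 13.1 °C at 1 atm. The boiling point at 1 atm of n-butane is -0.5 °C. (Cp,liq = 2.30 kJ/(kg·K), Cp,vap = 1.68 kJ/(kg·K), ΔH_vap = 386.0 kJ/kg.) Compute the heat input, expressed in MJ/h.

liquid -25.3→-0.5 °C: 57.04 kJ/kg
vaporisation at -0.5 °C: 386 kJ/kg
vapour -0.5→13.1 °C: 22.848 kJ/kg
Δh = 57.04 + 386 + 22.848 = 465.89 kJ/kg
Q = ṁ·Δh = 15.78 kg/min × 465.89 kJ/kg = 7351.7 kJ/min
|Q| = 122.53 kW = 441.1 MJ/h

Q = 441 MJ/h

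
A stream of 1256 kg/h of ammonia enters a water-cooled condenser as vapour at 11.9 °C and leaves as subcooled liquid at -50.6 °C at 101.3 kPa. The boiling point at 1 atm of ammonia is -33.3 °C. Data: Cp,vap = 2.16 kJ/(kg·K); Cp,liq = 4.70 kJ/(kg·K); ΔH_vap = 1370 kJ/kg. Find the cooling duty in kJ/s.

Q_c = 540 kJ/s

vapour 11.9→-33.3 °C: -97.632 kJ/kg
condensation at -33.3 °C: -1370 kJ/kg
liquid -33.3→-50.6 °C: -81.31 kJ/kg
Δh = -97.632 + -1370 + -81.31 = -1548.9 kJ/kg
Q = ṁ·Δh = 1256 kg/h × -1548.9 kJ/kg = -1.9455e+06 kJ/h
|Q| = 540.41 kW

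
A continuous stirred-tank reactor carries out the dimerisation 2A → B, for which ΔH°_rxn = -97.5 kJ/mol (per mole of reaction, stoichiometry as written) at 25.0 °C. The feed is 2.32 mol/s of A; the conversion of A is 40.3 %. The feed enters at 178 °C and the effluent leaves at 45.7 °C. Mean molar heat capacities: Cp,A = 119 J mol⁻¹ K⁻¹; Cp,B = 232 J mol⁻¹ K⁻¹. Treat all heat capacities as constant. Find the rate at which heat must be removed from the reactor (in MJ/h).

Extent of reaction ξ = 0.403 × 2.32 / 2 = 0.46748 mol/s
Reaction term: ξ·ΔH°_rxn = 0.46748 × -97.5 = -45.579 kJ/s
Sensible, feed 178→25 °C: -42.24 kJ/s
Outlet flows (mol/s): A 1.385, B 0.46748
Sensible, products 25→45.7 °C: 5.6568 kJ/s
Q = ΔH = -82.163 kJ/s = -82.163 kW
Heat removed = 295.79 MJ/h

Q_out = 296 MJ/h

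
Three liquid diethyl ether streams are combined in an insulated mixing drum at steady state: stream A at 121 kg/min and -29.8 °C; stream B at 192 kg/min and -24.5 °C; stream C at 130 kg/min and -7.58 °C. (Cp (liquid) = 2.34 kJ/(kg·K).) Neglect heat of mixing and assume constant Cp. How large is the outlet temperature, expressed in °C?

T_out = -21.0 °C

Adiabatic, steady state ⇒ Σ ṁᵢCp,ᵢ(T_out − Tᵢ) = 0
T_out = Σ ṁᵢCp,ᵢTᵢ / Σ ṁᵢCp,ᵢ
      = -21751 / 1036.6 = -20.982 °C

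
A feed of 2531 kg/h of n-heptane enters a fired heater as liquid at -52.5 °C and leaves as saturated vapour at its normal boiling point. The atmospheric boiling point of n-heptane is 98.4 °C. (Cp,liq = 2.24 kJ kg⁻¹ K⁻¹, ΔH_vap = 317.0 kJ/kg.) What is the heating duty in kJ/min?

Q = 27600 kJ/min

liquid -52.5→98.4 °C: 338.02 kJ/kg
vaporisation at 98.4 °C: 317 kJ/kg
Δh = 338.02 + 317 = 655.02 kJ/kg
Q = ṁ·Δh = 2531 kg/h × 655.02 kJ/kg = 1.6578e+06 kJ/h
|Q| = 460.51 kW = 27631 kJ/min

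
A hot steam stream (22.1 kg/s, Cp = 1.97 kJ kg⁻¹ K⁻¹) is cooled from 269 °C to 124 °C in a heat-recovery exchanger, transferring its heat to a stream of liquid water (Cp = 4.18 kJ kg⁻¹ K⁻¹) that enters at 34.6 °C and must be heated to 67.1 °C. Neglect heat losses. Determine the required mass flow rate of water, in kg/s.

ṁ_c = 46.5 kg/s

Heat released by hot stream: Q = 22.1 × 1.97 × (269 − 124) = 6312.9 kJ/s
Energy balance on cold side (adiabatic exchanger): Q = ṁ_c·Cp_c·(T_c,out − T_c,in)
ṁ_c = 6312.9 / [4.18 × (67.1 − 34.6)] = 46.469 kg/s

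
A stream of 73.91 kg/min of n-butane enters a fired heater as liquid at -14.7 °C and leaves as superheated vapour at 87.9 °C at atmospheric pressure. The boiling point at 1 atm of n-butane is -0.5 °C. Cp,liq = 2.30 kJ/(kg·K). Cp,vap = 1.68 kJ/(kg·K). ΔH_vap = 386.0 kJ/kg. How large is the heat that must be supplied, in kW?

Q = 699 kW

liquid -14.7→-0.5 °C: 32.66 kJ/kg
vaporisation at -0.5 °C: 386 kJ/kg
vapour -0.5→87.9 °C: 148.51 kJ/kg
Δh = 32.66 + 386 + 148.51 = 567.17 kJ/kg
Q = ṁ·Δh = 73.91 kg/min × 567.17 kJ/kg = 41920 kJ/min
|Q| = 698.66 kW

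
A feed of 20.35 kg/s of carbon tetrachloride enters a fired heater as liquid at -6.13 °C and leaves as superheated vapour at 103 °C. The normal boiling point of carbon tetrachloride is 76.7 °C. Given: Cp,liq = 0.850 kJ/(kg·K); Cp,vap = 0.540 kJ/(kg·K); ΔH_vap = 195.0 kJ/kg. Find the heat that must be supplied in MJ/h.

Q = 20500 MJ/h

liquid -6.13→76.7 °C: 70.406 kJ/kg
vaporisation at 76.7 °C: 195 kJ/kg
vapour 76.7→103 °C: 14.202 kJ/kg
Δh = 70.406 + 195 + 14.202 = 279.61 kJ/kg
Q = ṁ·Δh = 20.35 kg/s × 279.61 kJ/kg = 5690 kJ/s
|Q| = 5690 kW = 20484 MJ/h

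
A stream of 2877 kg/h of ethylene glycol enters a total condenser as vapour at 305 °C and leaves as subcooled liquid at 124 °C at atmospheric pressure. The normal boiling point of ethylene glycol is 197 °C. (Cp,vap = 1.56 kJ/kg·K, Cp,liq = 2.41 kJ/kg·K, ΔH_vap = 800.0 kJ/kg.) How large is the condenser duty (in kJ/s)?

vapour 305→197 °C: -168.48 kJ/kg
condensation at 197 °C: -800 kJ/kg
liquid 197→124 °C: -175.93 kJ/kg
Δh = -168.48 + -800 + -175.93 = -1144.4 kJ/kg
Q = ṁ·Δh = 2877 kg/h × -1144.4 kJ/kg = -3.2925e+06 kJ/h
|Q| = 914.57 kW

Q_c = 915 kJ/s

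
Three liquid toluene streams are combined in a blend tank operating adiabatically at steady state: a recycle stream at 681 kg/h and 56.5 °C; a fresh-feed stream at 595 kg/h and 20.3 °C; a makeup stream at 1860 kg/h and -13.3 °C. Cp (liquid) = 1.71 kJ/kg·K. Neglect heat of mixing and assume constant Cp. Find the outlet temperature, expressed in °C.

No heat crosses the boundary, so H_out = H_in.
T_out = Σ ṁᵢCp,ᵢTᵢ / Σ ṁᵢCp,ᵢ
      = 44147 / 5362.6 = 8.2325 °C

T_out = 8.23 °C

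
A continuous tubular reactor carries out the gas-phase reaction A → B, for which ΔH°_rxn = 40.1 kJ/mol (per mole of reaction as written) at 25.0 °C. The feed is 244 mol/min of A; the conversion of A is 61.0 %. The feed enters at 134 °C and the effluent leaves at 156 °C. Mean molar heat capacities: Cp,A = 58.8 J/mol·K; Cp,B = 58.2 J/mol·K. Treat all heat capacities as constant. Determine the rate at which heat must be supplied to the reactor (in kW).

Q_in = 105 kW

Extent of reaction ξ = 0.610 × 244 = 148.84 mol/min
Reaction term: ξ·ΔH°_rxn = 148.84 × 40.1 = 5968.5 kJ/min
Sensible, feed 134→25 °C: -1563.8 kJ/min
Outlet flows (mol/min): A 95.16, B 148.84
Sensible, products 25→156 °C: 1867.8 kJ/min
Q = ΔH = 6272.4 kJ/min = 104.54 kW
Heat supplied = 104.54 kW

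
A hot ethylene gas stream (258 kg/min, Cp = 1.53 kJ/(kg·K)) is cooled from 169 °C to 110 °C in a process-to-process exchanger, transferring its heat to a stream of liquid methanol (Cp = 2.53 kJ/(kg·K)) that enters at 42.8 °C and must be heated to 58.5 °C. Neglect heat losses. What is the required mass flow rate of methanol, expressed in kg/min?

ṁ_c = 586 kg/min

Heat released by hot stream: Q = 258 × 1.53 × (169 − 110) = 23290 kJ/min
Energy balance on cold side (adiabatic exchanger): Q = ṁ_c·Cp_c·(T_c,out − T_c,in)
ṁ_c = 23290 / [2.53 × (58.5 − 42.8)] = 586.33 kg/min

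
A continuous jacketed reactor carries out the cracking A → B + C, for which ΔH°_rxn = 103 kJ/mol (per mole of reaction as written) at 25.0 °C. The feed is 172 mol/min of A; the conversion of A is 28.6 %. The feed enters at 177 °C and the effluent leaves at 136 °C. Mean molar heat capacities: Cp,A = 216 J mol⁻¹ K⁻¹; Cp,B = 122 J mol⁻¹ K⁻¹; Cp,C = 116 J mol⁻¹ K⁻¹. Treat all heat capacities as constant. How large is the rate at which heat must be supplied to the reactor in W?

Extent of reaction ξ = 0.286 × 172 = 49.192 mol/min
Reaction term: ξ·ΔH°_rxn = 49.192 × 103 = 5066.8 kJ/min
Sensible, feed 177→25 °C: -5647.1 kJ/min
Outlet flows (mol/min): A 122.81, B 49.192, C 49.192
Sensible, products 25→136 °C: 4244 kJ/min
Q = ΔH = 3663.7 kJ/min = 61.061 kW
Heat supplied = 61061 W

Q_in = 61100 W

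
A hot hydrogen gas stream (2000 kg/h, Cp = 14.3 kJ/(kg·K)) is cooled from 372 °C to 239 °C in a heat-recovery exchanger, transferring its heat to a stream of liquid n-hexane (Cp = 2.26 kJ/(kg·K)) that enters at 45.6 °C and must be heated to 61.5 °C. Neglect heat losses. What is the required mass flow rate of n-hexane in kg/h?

ṁ_c = 106000 kg/h

Heat released by hot stream: Q = 2000 × 14.3 × (372 − 239) = 3.8038e+06 kJ/h
Energy balance on cold side (adiabatic exchanger): Q = ṁ_c·Cp_c·(T_c,out − T_c,in)
ṁ_c = 3.8038e+06 / [2.26 × (61.5 − 45.6)] = 105860 kg/h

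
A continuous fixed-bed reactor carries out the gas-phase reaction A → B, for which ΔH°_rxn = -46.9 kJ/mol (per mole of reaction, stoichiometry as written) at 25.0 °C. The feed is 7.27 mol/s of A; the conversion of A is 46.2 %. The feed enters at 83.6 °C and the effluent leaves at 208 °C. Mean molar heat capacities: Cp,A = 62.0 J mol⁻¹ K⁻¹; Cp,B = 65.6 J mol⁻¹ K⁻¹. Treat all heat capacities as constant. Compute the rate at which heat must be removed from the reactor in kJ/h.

Q_out = 357000 kJ/h

Extent of reaction ξ = 0.462 × 7.27 = 3.3587 mol/s
Reaction term: ξ·ΔH°_rxn = 3.3587 × -46.9 = -157.52 kJ/s
Sensible, feed 83.6→25 °C: -26.413 kJ/s
Outlet flows (mol/s): A 3.9113, B 3.3587
Sensible, products 25→208 °C: 84.698 kJ/s
Q = ΔH = -99.24 kJ/s = -99.24 kW
Heat removed = 357260 kJ/h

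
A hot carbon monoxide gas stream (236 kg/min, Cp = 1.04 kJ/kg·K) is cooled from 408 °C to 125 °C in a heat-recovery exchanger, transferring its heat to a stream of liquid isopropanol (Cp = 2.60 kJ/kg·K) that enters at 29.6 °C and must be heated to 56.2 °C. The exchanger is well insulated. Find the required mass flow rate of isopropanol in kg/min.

Heat released by hot stream: Q = 236 × 1.04 × (408 − 125) = 69460 kJ/min
Energy balance on cold side (adiabatic exchanger): Q = ṁ_c·Cp_c·(T_c,out − T_c,in)
ṁ_c = 69460 / [2.60 × (56.2 − 29.6)] = 1004.3 kg/min

ṁ_c = 1000 kg/min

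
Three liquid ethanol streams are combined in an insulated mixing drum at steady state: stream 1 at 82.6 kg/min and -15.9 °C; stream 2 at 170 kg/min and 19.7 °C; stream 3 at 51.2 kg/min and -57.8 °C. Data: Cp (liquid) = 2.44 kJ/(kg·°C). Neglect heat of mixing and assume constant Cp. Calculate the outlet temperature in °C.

T_out = -3.04 °C

Adiabatic, steady state ⇒ Σ ṁᵢCp,ᵢ(T_out − Tᵢ) = 0
Σ ṁᵢCp,ᵢTᵢ = 82.6×2.44×-15.9 + 170×2.44×19.7 + 51.2×2.44×-57.8 = -2253.8
Σ ṁᵢCp,ᵢ = 82.6×2.44 + 170×2.44 + 51.2×2.44 = 741.27
T_out = -2253.8 / 741.27 = -3.0405 °C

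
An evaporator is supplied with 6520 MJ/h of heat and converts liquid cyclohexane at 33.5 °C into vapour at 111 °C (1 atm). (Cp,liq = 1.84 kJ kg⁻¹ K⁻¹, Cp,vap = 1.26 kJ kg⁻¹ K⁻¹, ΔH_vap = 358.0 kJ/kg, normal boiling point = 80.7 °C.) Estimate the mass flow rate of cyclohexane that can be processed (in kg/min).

Δh = 1.84×(80.7−33.5) + 358.0 + 1.26×(111−80.7) = 483.03 kJ/kg
Q = 6520 MJ/h = 1811.1 kJ/s = 108670 kJ/min
ṁ = Q/Δh = 108670 / 483.03 = 224.97 kg/min

ṁ = 225 kg/min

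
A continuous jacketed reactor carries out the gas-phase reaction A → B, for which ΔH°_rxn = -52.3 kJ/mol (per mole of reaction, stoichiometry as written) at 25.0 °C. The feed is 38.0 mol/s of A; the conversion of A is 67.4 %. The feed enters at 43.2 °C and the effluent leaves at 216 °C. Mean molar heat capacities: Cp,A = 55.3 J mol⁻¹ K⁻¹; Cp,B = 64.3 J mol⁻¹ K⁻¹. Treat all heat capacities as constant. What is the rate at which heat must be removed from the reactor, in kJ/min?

Q_out = 55900 kJ/min

Extent of reaction ξ = 0.674 × 38.0 = 25.612 mol/s
Reaction term: ξ·ΔH°_rxn = 25.612 × -52.3 = -1339.5 kJ/s
Sensible, feed 43.2→25 °C: -38.245 kJ/s
Outlet flows (mol/s): A 12.388, B 25.612
Sensible, products 25→216 °C: 445.39 kJ/s
Q = ΔH = -932.36 kJ/s = -932.36 kW
Heat removed = 55942 kJ/min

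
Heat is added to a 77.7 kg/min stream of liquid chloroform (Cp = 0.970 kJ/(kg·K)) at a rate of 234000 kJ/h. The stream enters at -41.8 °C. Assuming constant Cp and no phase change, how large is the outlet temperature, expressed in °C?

T_out = 9.95 °C

Q = 234000 kJ/h = 3900 kJ/min
ΔT = Q/(ṁ·Cp) = 3900/(77.7×0.970) = 51.745 K
T_out = -41.8 + 51.745 = 9.9454 °C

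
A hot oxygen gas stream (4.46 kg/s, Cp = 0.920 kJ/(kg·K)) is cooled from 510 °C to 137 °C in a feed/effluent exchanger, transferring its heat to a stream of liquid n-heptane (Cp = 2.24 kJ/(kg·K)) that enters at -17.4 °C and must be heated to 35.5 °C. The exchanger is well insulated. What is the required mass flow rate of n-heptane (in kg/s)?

ṁ_c = 12.9 kg/s

Heat released by hot stream: Q = 4.46 × 0.920 × (510 − 137) = 1530.5 kJ/s
Energy balance on cold side (adiabatic exchanger): Q = ṁ_c·Cp_c·(T_c,out − T_c,in)
ṁ_c = 1530.5 / [2.24 × (35.5 − -17.4)] = 12.916 kg/s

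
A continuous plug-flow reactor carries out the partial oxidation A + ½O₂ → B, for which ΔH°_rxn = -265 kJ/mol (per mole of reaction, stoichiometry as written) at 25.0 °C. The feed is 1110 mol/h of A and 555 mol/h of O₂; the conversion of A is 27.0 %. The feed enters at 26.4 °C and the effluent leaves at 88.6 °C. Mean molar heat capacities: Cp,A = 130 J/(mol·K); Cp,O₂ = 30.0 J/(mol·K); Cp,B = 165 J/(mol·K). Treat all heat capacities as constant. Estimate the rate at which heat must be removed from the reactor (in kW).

Extent of reaction ξ = 0.270 × 1110 = 299.7 mol/h
Reaction term: ξ·ΔH°_rxn = 299.7 × -265 = -79421 kJ/h
Sensible, feed 26.4→25 °C: -225.33 kJ/h
Outlet flows (mol/h): A 810.3, O₂ 405.15, B 299.7
Sensible, products 25→88.6 °C: 10618 kJ/h
Q = ΔH = -69028 kJ/h = -19.174 kW
Heat removed = 19.174 kW

Q_out = 19.2 kW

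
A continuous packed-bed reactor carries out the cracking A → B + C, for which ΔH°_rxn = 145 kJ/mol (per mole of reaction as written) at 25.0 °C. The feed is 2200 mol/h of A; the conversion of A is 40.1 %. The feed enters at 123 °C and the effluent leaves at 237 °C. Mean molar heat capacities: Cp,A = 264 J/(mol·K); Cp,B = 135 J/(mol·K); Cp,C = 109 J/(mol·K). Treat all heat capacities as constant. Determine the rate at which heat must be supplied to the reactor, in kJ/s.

Extent of reaction ξ = 0.401 × 2200 = 882.2 mol/h
Reaction term: ξ·ΔH°_rxn = 882.2 × 145 = 127920 kJ/h
Sensible, feed 123→25 °C: -56918 kJ/h
Outlet flows (mol/h): A 1317.8, B 882.2, C 882.2
Sensible, products 25→237 °C: 119390 kJ/h
Q = ΔH = 190390 kJ/h = 52.886 kW
Heat supplied = 52.886 kJ/s

Q_in = 52.9 kJ/s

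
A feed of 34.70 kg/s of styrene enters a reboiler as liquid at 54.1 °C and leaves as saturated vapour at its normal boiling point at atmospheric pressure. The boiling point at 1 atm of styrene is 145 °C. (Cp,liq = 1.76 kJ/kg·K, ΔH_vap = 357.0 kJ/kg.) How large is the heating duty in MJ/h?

liquid 54.1→145 °C: 159.98 kJ/kg
vaporisation at 145 °C: 357 kJ/kg
Δh = 159.98 + 357 = 516.98 kJ/kg
Q = ṁ·Δh = 34.70 kg/s × 516.98 kJ/kg = 17939 kJ/s
|Q| = 17939 kW = 64582 MJ/h

Q = 64600 MJ/h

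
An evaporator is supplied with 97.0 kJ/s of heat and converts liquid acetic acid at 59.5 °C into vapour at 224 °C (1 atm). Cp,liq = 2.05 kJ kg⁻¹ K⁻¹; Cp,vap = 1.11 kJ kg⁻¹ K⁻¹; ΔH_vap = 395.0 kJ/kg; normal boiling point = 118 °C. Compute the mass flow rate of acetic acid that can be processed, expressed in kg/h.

Δh = 2.05×(118−59.5) + 395.0 + 1.11×(224−118) = 632.58 kJ/kg
Q = 97.0 kJ/s = 97 kJ/s = 349200 kJ/h
ṁ = Q/Δh = 349200 / 632.58 = 552.02 kg/h

ṁ = 552 kg/h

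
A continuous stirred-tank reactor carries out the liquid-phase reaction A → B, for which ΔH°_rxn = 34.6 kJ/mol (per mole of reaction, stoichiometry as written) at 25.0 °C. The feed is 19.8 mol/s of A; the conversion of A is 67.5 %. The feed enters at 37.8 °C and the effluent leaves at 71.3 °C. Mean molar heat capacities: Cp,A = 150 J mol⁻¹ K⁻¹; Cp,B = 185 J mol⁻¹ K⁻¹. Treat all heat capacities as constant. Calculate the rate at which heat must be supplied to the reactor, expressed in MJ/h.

Extent of reaction ξ = 0.675 × 19.8 = 13.365 mol/s
Reaction term: ξ·ΔH°_rxn = 13.365 × 34.6 = 462.43 kJ/s
Sensible, feed 37.8→25 °C: -38.016 kJ/s
Outlet flows (mol/s): A 6.435, B 13.365
Sensible, products 25→71.3 °C: 159.17 kJ/s
Q = ΔH = 583.58 kJ/s = 583.58 kW
Heat supplied = 2100.9 MJ/h

Q_in = 2100 MJ/h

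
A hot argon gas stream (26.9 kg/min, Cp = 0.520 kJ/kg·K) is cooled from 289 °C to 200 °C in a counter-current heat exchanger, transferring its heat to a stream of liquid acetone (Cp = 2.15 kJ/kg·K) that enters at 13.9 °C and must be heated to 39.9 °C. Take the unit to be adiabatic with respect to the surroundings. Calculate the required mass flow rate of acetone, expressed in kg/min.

ṁ_c = 22.3 kg/min

Heat released by hot stream: Q = 26.9 × 0.520 × (289 − 200) = 1244.9 kJ/min
Energy balance on cold side (adiabatic exchanger): Q = ṁ_c·Cp_c·(T_c,out − T_c,in)
ṁ_c = 1244.9 / [2.15 × (39.9 − 13.9)] = 22.271 kg/min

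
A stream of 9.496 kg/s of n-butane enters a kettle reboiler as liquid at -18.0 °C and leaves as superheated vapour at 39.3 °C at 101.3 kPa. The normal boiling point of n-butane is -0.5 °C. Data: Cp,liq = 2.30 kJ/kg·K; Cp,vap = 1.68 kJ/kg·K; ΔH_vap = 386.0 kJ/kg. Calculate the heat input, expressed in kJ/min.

Q = 281000 kJ/min

liquid -18.0→-0.5 °C: 40.25 kJ/kg
vaporisation at -0.5 °C: 386 kJ/kg
vapour -0.5→39.3 °C: 66.864 kJ/kg
Δh = 40.25 + 386 + 66.864 = 493.11 kJ/kg
Q = ṁ·Δh = 9.496 kg/s × 493.11 kJ/kg = 4682.6 kJ/s
|Q| = 4682.6 kW = 280960 kJ/min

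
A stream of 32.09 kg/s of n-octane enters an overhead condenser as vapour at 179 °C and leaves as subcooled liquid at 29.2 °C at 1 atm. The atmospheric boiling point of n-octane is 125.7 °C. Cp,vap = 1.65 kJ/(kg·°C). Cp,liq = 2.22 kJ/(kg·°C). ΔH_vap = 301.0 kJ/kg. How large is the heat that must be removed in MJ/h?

Q_c = 69700 MJ/h

vapour 179→125.7 °C: -87.945 kJ/kg
condensation at 125.7 °C: -301 kJ/kg
liquid 125.7→29.2 °C: -214.23 kJ/kg
Δh = -87.945 + -301 + -214.23 = -603.17 kJ/kg
Q = ṁ·Δh = 32.09 kg/s × -603.17 kJ/kg = -19356 kJ/s
|Q| = 19356 kW = 69681 MJ/h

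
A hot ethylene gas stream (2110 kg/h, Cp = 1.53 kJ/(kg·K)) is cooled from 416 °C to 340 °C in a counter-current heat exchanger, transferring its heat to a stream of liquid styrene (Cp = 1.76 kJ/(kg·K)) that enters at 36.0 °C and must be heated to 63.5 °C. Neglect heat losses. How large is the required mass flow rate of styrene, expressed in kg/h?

Heat released by hot stream: Q = 2110 × 1.53 × (416 − 340) = 245350 kJ/h
Energy balance on cold side (adiabatic exchanger): Q = ṁ_c·Cp_c·(T_c,out − T_c,in)
ṁ_c = 245350 / [1.76 × (63.5 − 36.0)] = 5069.2 kg/h

ṁ_c = 5070 kg/h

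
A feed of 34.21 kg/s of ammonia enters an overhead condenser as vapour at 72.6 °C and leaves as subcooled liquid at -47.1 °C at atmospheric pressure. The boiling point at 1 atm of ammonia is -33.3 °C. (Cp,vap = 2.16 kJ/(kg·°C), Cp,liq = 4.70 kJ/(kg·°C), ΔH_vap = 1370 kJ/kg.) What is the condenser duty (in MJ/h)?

Q_c = 205000 MJ/h

vapour 72.6→-33.3 °C: -228.74 kJ/kg
condensation at -33.3 °C: -1370 kJ/kg
liquid -33.3→-47.1 °C: -64.86 kJ/kg
Δh = -228.74 + -1370 + -64.86 = -1663.6 kJ/kg
Q = ṁ·Δh = 34.21 kg/s × -1663.6 kJ/kg = -56912 kJ/s
|Q| = 56912 kW = 204880 MJ/h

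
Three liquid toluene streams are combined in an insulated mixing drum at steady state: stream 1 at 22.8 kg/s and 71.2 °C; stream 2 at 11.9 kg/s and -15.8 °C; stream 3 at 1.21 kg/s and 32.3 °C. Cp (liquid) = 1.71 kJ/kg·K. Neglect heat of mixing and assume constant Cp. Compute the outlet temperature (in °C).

Energy balance with Q = 0: Σ ṁᵢCp,ᵢ(T_out − Tᵢ) = 0
Σ ṁᵢCp,ᵢTᵢ = 22.8×1.71×71.2 + 11.9×1.71×-15.8 + 1.21×1.71×32.3 = 2521.3
Σ ṁᵢCp,ᵢ = 22.8×1.71 + 11.9×1.71 + 1.21×1.71 = 61.406
T_out = 2521.3 / 61.406 = 41.059 °C

T_out = 41.1 °C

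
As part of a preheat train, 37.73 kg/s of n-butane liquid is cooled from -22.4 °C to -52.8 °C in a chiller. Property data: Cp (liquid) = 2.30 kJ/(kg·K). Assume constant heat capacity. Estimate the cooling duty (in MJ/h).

Q_c = 9500 MJ/h

Q = ṁ·Cp·ΔT = 37.73 × 2.30 × (-52.8 − -22.4) = -2638.1 kJ/s
Cooling duty = 9497.1 MJ/h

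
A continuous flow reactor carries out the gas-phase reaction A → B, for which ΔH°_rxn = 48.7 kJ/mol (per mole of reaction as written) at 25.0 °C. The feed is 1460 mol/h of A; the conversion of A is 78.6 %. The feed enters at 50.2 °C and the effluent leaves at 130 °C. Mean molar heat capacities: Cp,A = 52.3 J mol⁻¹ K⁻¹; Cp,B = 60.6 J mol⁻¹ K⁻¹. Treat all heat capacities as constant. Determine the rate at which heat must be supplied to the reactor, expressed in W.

Q_in = 17500 W

Extent of reaction ξ = 0.786 × 1460 = 1147.6 mol/h
Reaction term: ξ·ΔH°_rxn = 1147.6 × 48.7 = 55886 kJ/h
Sensible, feed 50.2→25 °C: -1924.2 kJ/h
Outlet flows (mol/h): A 312.44, B 1147.6
Sensible, products 25→130 °C: 9017.7 kJ/h
Q = ΔH = 62980 kJ/h = 17.494 kW
Heat supplied = 17494 W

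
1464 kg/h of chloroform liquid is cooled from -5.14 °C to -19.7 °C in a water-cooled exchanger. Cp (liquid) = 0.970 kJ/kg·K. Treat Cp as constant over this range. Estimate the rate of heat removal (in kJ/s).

Q = ṁ·Cp·ΔT = 1464 × 0.970 × (-19.7 − -5.14) = -20676 kJ/h
Converting: 20676 / 3600 s = 5.7434 kW

Q_c = 5.74 kJ/s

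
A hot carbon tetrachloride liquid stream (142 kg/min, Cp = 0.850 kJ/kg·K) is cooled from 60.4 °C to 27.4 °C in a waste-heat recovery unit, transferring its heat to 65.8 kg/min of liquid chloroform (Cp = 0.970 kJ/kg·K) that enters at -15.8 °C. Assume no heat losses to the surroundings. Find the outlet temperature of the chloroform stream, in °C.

Heat released by hot stream: Q = 142 × 0.850 × (60.4 − 27.4) = 3983.1 kJ/min
Energy balance on cold side (adiabatic exchanger): Q = ṁ_c·Cp_c·(T_c,out − T_c,in)
T_c,out = -15.8 + 3983.1/(65.8 × 0.970) = 46.606 °C

T_c,out = 46.6 °C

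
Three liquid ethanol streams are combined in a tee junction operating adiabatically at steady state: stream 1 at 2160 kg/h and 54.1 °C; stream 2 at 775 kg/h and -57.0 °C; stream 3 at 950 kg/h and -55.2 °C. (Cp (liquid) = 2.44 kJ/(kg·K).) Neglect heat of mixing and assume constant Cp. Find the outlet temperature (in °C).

Energy balance with Q = 0: Σ ṁᵢCp,ᵢ(T_out − Tᵢ) = 0
Σ ṁᵢCp,ᵢTᵢ = 2160×2.44×54.1 + 775×2.44×-57.0 + 950×2.44×-55.2 = 49388
Σ ṁᵢCp,ᵢ = 2160×2.44 + 775×2.44 + 950×2.44 = 9479.4
T_out = 49388 / 9479.4 = 5.21 °C

T_out = 5.21 °C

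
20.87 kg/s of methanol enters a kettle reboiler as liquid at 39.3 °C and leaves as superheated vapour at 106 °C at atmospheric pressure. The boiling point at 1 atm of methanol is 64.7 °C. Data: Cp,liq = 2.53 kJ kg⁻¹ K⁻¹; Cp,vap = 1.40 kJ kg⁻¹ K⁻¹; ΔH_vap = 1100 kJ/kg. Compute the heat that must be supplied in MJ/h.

Q = 91800 MJ/h

liquid 39.3→64.7 °C: 64.262 kJ/kg
vaporisation at 64.7 °C: 1100 kJ/kg
vapour 64.7→106 °C: 57.82 kJ/kg
Δh = 64.262 + 1100 + 57.82 = 1222.1 kJ/kg
Q = ṁ·Δh = 20.87 kg/s × 1222.1 kJ/kg = 25505 kJ/s
|Q| = 25505 kW = 91817 MJ/h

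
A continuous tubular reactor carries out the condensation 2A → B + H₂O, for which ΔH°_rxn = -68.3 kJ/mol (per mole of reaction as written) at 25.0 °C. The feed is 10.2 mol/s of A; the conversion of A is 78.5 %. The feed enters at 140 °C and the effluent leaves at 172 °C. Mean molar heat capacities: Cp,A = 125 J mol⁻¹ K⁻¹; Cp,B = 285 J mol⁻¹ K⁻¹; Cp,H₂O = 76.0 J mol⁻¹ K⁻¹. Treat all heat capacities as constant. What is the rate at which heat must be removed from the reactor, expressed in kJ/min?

Extent of reaction ξ = 0.785 × 10.2 / 2 = 4.0035 mol/s
Reaction term: ξ·ΔH°_rxn = 4.0035 × -68.3 = -273.44 kJ/s
Sensible, feed 140→25 °C: -146.62 kJ/s
Outlet flows (mol/s): A 2.193, B 4.0035, H₂O 4.0035
Sensible, products 25→172 °C: 252.75 kJ/s
Q = ΔH = -167.31 kJ/s = -167.31 kW
Heat removed = 10039 kJ/min

Q_out = 10000 kJ/min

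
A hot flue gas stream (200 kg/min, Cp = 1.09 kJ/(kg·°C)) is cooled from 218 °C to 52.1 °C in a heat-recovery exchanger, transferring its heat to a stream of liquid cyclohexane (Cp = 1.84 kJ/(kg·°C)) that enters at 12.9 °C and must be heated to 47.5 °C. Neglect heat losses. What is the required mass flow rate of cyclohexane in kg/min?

Heat released by hot stream: Q = 200 × 1.09 × (218 − 52.1) = 36166 kJ/min
Energy balance on cold side (adiabatic exchanger): Q = ṁ_c·Cp_c·(T_c,out − T_c,in)
ṁ_c = 36166 / [1.84 × (47.5 − 12.9)] = 568.08 kg/min

ṁ_c = 568 kg/min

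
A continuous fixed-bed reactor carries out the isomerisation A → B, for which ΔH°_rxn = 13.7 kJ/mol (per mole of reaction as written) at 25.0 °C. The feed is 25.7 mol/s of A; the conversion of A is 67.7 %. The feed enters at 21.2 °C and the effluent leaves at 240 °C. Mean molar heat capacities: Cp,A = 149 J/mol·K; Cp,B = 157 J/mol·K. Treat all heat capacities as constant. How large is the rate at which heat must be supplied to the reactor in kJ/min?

Extent of reaction ξ = 0.677 × 25.7 = 17.399 mol/s
Reaction term: ξ·ΔH°_rxn = 17.399 × 13.7 = 238.36 kJ/s
Sensible, feed 21.2→25 °C: 14.551 kJ/s
Outlet flows (mol/s): A 8.3011, B 17.399
Sensible, products 25→240 °C: 853.23 kJ/s
Q = ΔH = 1106.1 kJ/s = 1106.1 kW
Heat supplied = 66369 kJ/min

Q_in = 66400 kJ/min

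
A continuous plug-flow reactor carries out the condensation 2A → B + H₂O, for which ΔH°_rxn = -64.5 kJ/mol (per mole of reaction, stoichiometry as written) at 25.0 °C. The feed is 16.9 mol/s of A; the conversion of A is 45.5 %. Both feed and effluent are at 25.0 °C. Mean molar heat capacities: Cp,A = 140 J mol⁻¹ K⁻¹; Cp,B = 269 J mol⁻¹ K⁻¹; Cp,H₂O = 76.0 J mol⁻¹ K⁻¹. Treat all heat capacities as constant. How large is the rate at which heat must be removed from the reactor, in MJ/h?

Extent of reaction ξ = 0.455 × 16.9 / 2 = 3.8447 mol/s
Reaction term: ξ·ΔH°_rxn = 3.8447 × -64.5 = -247.99 kJ/s
Q = ΔH = -247.99 kJ/s = -247.99 kW
Heat removed = 892.75 MJ/h

Q_out = 893 MJ/h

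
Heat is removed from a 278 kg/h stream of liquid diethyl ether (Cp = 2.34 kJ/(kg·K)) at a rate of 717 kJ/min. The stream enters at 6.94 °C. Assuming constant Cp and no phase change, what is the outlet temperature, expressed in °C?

T_out = -59.2 °C

Q = 717 kJ/min = 43020 kJ/h
ΔT = Q/(ṁ·Cp) = 43020/(278×2.34) = 66.132 K
T_out = 6.94 − 66.132 = -59.192 °C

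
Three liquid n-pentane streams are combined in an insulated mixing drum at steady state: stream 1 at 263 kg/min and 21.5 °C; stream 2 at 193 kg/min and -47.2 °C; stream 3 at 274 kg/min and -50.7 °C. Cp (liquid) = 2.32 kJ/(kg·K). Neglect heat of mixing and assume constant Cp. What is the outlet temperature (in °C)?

No heat crosses the boundary, so H_out = H_in.
T_out = Σ ṁᵢCp,ᵢTᵢ / Σ ṁᵢCp,ᵢ
      = -40245 / 1693.6 = -23.763 °C

T_out = -23.8 °C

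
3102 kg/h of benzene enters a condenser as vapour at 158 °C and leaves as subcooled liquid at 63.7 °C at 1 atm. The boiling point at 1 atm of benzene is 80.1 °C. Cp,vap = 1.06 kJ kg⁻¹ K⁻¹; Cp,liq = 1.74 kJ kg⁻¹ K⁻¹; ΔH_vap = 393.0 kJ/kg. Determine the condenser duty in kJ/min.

Q_c = 26100 kJ/min

vapour 158→80.1 °C: -82.574 kJ/kg
condensation at 80.1 °C: -393 kJ/kg
liquid 80.1→63.7 °C: -28.536 kJ/kg
Δh = -82.574 + -393 + -28.536 = -504.11 kJ/kg
Q = ṁ·Δh = 3102 kg/h × -504.11 kJ/kg = -1.5637e+06 kJ/h
|Q| = 434.37 kW = 26062 kJ/min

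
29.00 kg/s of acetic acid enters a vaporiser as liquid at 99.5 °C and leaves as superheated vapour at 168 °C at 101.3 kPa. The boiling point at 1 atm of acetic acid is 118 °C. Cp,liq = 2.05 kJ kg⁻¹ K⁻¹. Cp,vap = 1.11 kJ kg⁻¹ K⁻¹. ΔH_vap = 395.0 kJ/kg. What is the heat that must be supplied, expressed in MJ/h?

liquid 99.5→118 °C: 37.925 kJ/kg
vaporisation at 118 °C: 395 kJ/kg
vapour 118→168 °C: 55.5 kJ/kg
Δh = 37.925 + 395 + 55.5 = 488.43 kJ/kg
Q = ṁ·Δh = 29.00 kg/s × 488.43 kJ/kg = 14164 kJ/s
|Q| = 14164 kW = 50992 MJ/h

Q = 51000 MJ/h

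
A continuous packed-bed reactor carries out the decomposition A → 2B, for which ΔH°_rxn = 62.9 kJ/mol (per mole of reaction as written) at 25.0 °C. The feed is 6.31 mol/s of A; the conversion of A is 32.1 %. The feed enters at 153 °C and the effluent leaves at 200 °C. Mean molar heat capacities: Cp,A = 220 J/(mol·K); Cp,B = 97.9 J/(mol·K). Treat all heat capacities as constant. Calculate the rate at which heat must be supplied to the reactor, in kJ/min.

Q_in = 11000 kJ/min

Extent of reaction ξ = 0.321 × 6.31 = 2.0255 mol/s
Reaction term: ξ·ΔH°_rxn = 2.0255 × 62.9 = 127.4 kJ/s
Sensible, feed 153→25 °C: -177.69 kJ/s
Outlet flows (mol/s): A 4.2845, B 4.051
Sensible, products 25→200 °C: 234.36 kJ/s
Q = ΔH = 184.07 kJ/s = 184.07 kW
Heat supplied = 11044 kJ/min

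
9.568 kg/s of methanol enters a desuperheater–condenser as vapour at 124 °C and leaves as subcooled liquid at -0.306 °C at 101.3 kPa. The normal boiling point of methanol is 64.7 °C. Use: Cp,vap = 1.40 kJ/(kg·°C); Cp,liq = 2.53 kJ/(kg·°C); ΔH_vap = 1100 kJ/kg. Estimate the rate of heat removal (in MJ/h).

Q_c = 46400 MJ/h

vapour 124→64.7 °C: -83.02 kJ/kg
condensation at 64.7 °C: -1100 kJ/kg
liquid 64.7→-0.306 °C: -164.47 kJ/kg
Δh = -83.02 + -1100 + -164.47 = -1347.5 kJ/kg
Q = ṁ·Δh = 9.568 kg/s × -1347.5 kJ/kg = -12893 kJ/s
|Q| = 12893 kW = 46414 MJ/h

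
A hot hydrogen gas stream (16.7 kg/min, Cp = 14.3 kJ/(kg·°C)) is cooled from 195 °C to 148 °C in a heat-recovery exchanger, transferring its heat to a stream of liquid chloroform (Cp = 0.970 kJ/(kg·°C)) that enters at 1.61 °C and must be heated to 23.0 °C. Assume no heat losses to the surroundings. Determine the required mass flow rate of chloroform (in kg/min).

ṁ_c = 541 kg/min

Heat released by hot stream: Q = 16.7 × 14.3 × (195 − 148) = 11224 kJ/min
Energy balance on cold side (adiabatic exchanger): Q = ṁ_c·Cp_c·(T_c,out − T_c,in)
ṁ_c = 11224 / [0.970 × (23.0 − 1.61)] = 540.96 kg/min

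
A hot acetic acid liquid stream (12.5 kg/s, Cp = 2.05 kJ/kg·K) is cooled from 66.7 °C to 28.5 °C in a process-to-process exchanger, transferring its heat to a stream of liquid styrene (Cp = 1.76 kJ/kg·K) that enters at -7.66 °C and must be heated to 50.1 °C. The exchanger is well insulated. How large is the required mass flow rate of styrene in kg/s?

Heat released by hot stream: Q = 12.5 × 2.05 × (66.7 − 28.5) = 978.87 kJ/s
Energy balance on cold side (adiabatic exchanger): Q = ṁ_c·Cp_c·(T_c,out − T_c,in)
ṁ_c = 978.87 / [1.76 × (50.1 − -7.66)] = 9.6291 kg/s

ṁ_c = 9.63 kg/s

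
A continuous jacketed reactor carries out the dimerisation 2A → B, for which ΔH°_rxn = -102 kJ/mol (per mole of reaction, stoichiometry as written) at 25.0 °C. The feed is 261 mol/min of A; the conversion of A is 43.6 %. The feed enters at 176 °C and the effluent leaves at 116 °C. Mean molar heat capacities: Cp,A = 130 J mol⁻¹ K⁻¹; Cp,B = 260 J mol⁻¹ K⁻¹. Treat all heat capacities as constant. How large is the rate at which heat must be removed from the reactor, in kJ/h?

Extent of reaction ξ = 0.436 × 261 / 2 = 56.898 mol/min
Reaction term: ξ·ΔH°_rxn = 56.898 × -102 = -5803.6 kJ/min
Sensible, feed 176→25 °C: -5123.4 kJ/min
Outlet flows (mol/min): A 147.2, B 56.898
Sensible, products 25→116 °C: 3087.6 kJ/min
Q = ΔH = -7839.4 kJ/min = -130.66 kW
Heat removed = 470360 kJ/h

Q_out = 470000 kJ/h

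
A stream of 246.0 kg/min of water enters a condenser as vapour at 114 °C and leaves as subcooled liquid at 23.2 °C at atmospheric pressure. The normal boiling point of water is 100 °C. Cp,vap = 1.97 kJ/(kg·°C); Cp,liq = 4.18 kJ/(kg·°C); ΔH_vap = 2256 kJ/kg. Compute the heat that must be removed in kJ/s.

Q_c = 10700 kJ/s

vapour 114→100 °C: -27.58 kJ/kg
condensation at 100 °C: -2256 kJ/kg
liquid 100→23.2 °C: -321.02 kJ/kg
Δh = -27.58 + -2256 + -321.02 = -2604.6 kJ/kg
Q = ṁ·Δh = 246.0 kg/min × -2604.6 kJ/kg = -640730 kJ/min
|Q| = 10679 kW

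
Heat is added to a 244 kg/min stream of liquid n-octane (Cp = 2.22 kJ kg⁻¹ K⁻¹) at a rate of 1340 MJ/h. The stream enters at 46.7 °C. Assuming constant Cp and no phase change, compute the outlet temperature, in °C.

T_out = 87.9 °C

Q = 1340 MJ/h = 22333 kJ/min
ΔT = Q/(ṁ·Cp) = 22333/(244×2.22) = 41.23 K
T_out = 46.7 + 41.23 = 87.93 °C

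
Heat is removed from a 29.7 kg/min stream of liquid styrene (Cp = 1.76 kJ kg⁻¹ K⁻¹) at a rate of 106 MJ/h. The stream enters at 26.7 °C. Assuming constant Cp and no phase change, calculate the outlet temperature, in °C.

Q = 106 MJ/h = 1766.7 kJ/min
ΔT = Q/(ṁ·Cp) = 1766.7/(29.7×1.76) = 33.798 K
T_out = 26.7 − 33.798 = -7.0976 °C

T_out = -7.10 °C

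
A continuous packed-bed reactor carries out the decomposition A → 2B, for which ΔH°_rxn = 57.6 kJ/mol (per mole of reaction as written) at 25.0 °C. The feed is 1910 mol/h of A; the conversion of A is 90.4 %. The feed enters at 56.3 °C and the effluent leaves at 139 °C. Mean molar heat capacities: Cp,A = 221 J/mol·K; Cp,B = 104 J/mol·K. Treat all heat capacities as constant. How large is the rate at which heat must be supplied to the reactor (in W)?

Q_in = 36600 W

Extent of reaction ξ = 0.904 × 1910 = 1726.6 mol/h
Reaction term: ξ·ΔH°_rxn = 1726.6 × 57.6 = 99454 kJ/h
Sensible, feed 56.3→25 °C: -13212 kJ/h
Outlet flows (mol/h): A 183.36, B 3453.3
Sensible, products 25→139 °C: 45562 kJ/h
Q = ΔH = 131800 kJ/h = 36.612 kW
Heat supplied = 36612 W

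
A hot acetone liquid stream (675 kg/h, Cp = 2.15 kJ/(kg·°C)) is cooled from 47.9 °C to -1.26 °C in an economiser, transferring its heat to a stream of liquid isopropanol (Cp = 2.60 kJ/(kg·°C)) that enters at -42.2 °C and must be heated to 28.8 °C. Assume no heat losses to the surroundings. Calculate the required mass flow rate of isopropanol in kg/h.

ṁ_c = 386 kg/h

Heat released by hot stream: Q = 675 × 2.15 × (47.9 − -1.26) = 71343 kJ/h
Energy balance on cold side (adiabatic exchanger): Q = ṁ_c·Cp_c·(T_c,out − T_c,in)
ṁ_c = 71343 / [2.60 × (28.8 − -42.2)] = 386.48 kg/h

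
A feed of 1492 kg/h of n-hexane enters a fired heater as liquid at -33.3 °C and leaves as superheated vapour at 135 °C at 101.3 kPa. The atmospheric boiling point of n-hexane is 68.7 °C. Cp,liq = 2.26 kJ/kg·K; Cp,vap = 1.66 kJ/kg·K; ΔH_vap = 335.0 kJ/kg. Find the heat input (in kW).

Q = 280 kW

liquid -33.3→68.7 °C: 230.52 kJ/kg
vaporisation at 68.7 °C: 335 kJ/kg
vapour 68.7→135 °C: 110.06 kJ/kg
Δh = 230.52 + 335 + 110.06 = 675.58 kJ/kg
Q = ṁ·Δh = 1492 kg/h × 675.58 kJ/kg = 1.008e+06 kJ/h
|Q| = 279.99 kW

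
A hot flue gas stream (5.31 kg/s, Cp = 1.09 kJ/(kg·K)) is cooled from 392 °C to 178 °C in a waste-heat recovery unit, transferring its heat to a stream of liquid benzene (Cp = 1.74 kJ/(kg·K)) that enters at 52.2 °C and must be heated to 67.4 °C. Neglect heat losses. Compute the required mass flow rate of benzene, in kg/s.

Heat released by hot stream: Q = 5.31 × 1.09 × (392 − 178) = 1238.6 kJ/s
Energy balance on cold side (adiabatic exchanger): Q = ṁ_c·Cp_c·(T_c,out − T_c,in)
ṁ_c = 1238.6 / [1.74 × (67.4 − 52.2)] = 46.832 kg/s

ṁ_c = 46.8 kg/s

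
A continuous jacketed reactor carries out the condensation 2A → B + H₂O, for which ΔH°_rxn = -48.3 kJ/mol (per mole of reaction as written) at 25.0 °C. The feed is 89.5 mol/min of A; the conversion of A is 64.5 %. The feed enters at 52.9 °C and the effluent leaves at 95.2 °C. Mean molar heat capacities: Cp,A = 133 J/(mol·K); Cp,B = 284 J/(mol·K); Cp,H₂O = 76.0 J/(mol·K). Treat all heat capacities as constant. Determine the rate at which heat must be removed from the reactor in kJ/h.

Q_out = 42000 kJ/h

Extent of reaction ξ = 0.645 × 89.5 / 2 = 28.864 mol/min
Reaction term: ξ·ΔH°_rxn = 28.864 × -48.3 = -1394.1 kJ/min
Sensible, feed 52.9→25 °C: -332.11 kJ/min
Outlet flows (mol/min): A 31.773, B 28.864, H₂O 28.864
Sensible, products 25→95.2 °C: 1026.1 kJ/min
Q = ΔH = -700.13 kJ/min = -11.669 kW
Heat removed = 42008 kJ/h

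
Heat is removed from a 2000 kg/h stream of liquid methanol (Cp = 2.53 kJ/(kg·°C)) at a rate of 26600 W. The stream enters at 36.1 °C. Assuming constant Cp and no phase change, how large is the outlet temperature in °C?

T_out = 17.2 °C

Q = 26600 W = 95760 kJ/h
ΔT = Q/(ṁ·Cp) = 95760/(2000×2.53) = 18.925 K
T_out = 36.1 − 18.925 = 17.175 °C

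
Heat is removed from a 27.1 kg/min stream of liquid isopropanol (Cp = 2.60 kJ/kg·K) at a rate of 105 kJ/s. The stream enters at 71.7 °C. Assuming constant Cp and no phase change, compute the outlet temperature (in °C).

T_out = -17.7 °C

Q = 105 kJ/s = 6300 kJ/min
ΔT = Q/(ṁ·Cp) = 6300/(27.1×2.60) = 89.412 K
T_out = 71.7 − 89.412 = -17.712 °C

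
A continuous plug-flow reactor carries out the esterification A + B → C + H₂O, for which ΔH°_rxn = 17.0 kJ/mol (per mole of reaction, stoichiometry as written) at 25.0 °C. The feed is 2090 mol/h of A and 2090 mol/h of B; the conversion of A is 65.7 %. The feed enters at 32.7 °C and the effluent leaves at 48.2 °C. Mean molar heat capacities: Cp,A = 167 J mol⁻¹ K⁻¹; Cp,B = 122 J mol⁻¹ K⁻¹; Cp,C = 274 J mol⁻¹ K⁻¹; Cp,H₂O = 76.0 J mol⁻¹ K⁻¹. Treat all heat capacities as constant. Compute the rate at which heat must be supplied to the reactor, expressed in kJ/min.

Extent of reaction ξ = 0.657 × 2090 = 1373.1 mol/h
Reaction term: ξ·ΔH°_rxn = 1373.1 × 17.0 = 23343 kJ/h
Sensible, feed 32.7→25 °C: -4650.9 kJ/h
Outlet flows (mol/h): A 716.87, B 716.87, C 1373.1, H₂O 1373.1
Sensible, products 25→48.2 °C: 15956 kJ/h
Q = ΔH = 34649 kJ/h = 9.6246 kW
Heat supplied = 577.48 kJ/min

Q_in = 577 kJ/min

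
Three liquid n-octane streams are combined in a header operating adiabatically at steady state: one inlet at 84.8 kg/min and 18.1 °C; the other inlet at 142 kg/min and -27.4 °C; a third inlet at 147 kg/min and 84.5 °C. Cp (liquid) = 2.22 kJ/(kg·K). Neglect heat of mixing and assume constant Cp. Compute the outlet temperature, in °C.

No heat crosses the boundary, so H_out = H_in.
T_out = Σ ṁᵢCp,ᵢTᵢ / Σ ṁᵢCp,ᵢ
      = 22346 / 829.84 = 26.928 °C

T_out = 26.9 °C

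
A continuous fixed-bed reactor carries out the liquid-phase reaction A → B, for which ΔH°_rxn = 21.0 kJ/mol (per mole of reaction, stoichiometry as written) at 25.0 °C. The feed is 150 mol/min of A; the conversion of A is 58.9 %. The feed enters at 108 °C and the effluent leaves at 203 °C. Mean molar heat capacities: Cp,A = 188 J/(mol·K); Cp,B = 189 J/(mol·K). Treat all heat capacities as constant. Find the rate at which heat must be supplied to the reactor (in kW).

Extent of reaction ξ = 0.589 × 150 = 88.35 mol/min
Reaction term: ξ·ΔH°_rxn = 88.35 × 21.0 = 1855.3 kJ/min
Sensible, feed 108→25 °C: -2340.6 kJ/min
Outlet flows (mol/min): A 61.65, B 88.35
Sensible, products 25→203 °C: 5035.3 kJ/min
Q = ΔH = 4550.1 kJ/min = 75.835 kW
Heat supplied = 75.835 kW

Q_in = 75.8 kW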